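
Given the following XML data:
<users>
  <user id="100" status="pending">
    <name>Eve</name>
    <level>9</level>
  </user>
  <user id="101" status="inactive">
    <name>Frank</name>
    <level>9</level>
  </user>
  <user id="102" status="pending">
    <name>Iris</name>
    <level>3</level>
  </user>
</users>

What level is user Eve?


Finding user: Eve
<level>9</level>

ANSWER: 9


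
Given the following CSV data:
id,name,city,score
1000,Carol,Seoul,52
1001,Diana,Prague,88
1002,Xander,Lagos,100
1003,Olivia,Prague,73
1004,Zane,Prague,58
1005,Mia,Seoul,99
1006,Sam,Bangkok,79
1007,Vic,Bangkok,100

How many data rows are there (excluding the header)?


Counting rows (excluding header):
Header: id,name,city,score
Data rows: 8

ANSWER: 8


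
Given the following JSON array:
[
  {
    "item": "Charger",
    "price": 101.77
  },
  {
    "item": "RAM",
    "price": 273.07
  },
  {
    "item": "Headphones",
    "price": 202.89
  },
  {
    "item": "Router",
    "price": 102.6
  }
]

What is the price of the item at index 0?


Array index 0 -> Charger
price = 101.77

ANSWER: 101.77


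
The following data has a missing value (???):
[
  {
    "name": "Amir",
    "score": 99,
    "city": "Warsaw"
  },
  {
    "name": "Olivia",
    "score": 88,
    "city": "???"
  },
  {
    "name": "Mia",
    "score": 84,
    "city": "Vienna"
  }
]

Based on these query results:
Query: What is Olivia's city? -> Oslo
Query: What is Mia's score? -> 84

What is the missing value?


The missing value is Olivia's city
From query: Olivia's city = Oslo

ANSWER: Oslo


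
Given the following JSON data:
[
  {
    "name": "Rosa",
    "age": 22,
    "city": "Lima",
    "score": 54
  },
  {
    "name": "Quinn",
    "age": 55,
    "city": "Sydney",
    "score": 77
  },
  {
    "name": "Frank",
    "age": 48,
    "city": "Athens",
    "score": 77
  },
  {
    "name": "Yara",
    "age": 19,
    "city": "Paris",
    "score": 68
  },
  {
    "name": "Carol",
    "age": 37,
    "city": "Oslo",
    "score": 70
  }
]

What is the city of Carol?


Looking up record where name = Carol
Record index: 4
Field 'city' = Oslo

ANSWER: Oslo


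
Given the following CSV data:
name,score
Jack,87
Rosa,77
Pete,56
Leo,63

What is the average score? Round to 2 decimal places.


Scores: 87, 77, 56, 63
Sum = 283
Count = 4
Average = 283 / 4 = 70.75

ANSWER: 70.75


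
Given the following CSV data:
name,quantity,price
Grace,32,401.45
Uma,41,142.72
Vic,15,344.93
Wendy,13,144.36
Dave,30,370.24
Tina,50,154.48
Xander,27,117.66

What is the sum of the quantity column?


Values in 'quantity' column:
  Row 1: 32
  Row 2: 41
  Row 3: 15
  Row 4: 13
  Row 5: 30
  Row 6: 50
  Row 7: 27
Sum = 32 + 41 + 15 + 13 + 30 + 50 + 27 = 208

ANSWER: 208


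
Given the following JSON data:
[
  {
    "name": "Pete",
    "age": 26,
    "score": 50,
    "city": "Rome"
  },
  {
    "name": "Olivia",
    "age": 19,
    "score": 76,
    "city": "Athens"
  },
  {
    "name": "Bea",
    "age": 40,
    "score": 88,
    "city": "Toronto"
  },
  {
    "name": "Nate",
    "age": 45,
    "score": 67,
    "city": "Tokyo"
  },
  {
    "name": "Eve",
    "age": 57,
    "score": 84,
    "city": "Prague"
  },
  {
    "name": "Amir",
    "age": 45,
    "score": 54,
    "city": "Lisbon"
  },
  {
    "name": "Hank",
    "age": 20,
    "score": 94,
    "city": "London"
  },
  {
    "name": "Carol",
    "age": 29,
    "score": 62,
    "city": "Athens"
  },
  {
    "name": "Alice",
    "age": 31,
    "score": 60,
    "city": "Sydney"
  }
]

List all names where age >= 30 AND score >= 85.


Checking both conditions:
  Pete (age=26, score=50) -> no
  Olivia (age=19, score=76) -> no
  Bea (age=40, score=88) -> YES
  Nate (age=45, score=67) -> no
  Eve (age=57, score=84) -> no
  Amir (age=45, score=54) -> no
  Hank (age=20, score=94) -> no
  Carol (age=29, score=62) -> no
  Alice (age=31, score=60) -> no


ANSWER: Bea


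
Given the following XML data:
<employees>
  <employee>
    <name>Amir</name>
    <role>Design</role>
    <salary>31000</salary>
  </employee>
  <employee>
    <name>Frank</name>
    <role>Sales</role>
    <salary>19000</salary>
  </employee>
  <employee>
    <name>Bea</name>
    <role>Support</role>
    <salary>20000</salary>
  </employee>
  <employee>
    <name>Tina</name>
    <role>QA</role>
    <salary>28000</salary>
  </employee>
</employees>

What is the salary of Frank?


Searching for <employee> with <name>Frank</name>
Found at position 2
<salary>19000</salary>

ANSWER: 19000


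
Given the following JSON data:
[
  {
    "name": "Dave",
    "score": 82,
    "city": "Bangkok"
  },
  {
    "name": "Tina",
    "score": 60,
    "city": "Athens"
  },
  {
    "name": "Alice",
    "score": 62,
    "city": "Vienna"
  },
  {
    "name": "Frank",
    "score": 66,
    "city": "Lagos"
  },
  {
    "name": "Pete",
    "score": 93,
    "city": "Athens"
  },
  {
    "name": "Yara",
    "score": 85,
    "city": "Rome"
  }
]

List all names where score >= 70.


Filtering records where score >= 70:
  Dave (score=82) -> YES
  Tina (score=60) -> no
  Alice (score=62) -> no
  Frank (score=66) -> no
  Pete (score=93) -> YES
  Yara (score=85) -> YES


ANSWER: Dave, Pete, Yara


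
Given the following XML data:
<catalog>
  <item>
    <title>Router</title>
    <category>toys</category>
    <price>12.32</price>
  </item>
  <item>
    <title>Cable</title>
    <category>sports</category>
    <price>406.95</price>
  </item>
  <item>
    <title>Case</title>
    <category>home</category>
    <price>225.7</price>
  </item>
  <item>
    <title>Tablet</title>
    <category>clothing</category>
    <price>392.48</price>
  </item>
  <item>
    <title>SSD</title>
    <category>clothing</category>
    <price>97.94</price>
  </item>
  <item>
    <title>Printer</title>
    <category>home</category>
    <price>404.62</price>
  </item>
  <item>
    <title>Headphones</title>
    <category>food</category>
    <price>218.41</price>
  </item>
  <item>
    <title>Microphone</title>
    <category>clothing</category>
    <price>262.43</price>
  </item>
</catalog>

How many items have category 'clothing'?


Scanning <item> elements for <category>clothing</category>:
  Item 4: Tablet -> MATCH
  Item 5: SSD -> MATCH
  Item 8: Microphone -> MATCH
Count: 3

ANSWER: 3


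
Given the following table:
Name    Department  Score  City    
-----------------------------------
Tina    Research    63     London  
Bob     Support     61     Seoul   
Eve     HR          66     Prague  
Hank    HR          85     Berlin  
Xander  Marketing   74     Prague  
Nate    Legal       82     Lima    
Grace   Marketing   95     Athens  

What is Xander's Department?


Row 5: Xander
Department = Marketing

ANSWER: Marketing


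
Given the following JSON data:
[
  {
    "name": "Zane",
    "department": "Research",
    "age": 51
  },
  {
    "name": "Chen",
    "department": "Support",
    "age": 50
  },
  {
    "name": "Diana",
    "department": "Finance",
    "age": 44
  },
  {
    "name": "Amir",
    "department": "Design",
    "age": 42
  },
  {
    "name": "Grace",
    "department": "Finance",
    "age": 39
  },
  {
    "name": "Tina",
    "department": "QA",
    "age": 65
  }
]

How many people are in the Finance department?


Scanning records for department = Finance
  Record 2: Diana
  Record 4: Grace
Count: 2

ANSWER: 2


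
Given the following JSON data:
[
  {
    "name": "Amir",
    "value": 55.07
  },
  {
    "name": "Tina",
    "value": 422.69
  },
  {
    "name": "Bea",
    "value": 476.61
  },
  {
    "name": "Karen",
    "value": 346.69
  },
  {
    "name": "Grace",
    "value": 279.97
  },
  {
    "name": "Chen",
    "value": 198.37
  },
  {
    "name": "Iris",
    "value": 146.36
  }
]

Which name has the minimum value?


Comparing values:
  Amir: 55.07
  Tina: 422.69
  Bea: 476.61
  Karen: 346.69
  Grace: 279.97
  Chen: 198.37
  Iris: 146.36
Minimum: Amir (55.07)

ANSWER: Amir


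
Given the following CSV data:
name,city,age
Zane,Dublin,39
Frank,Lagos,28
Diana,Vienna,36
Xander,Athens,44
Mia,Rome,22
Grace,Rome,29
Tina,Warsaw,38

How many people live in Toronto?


Scanning city column for 'Toronto':
Total matches: 0

ANSWER: 0


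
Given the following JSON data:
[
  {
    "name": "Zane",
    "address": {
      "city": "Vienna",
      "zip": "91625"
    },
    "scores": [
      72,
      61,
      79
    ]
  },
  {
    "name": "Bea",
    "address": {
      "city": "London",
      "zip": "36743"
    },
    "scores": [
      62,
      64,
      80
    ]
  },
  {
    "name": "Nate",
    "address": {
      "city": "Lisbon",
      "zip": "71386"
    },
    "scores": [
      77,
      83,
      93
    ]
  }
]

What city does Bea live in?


Path: records[1].address.city
Value: London

ANSWER: London


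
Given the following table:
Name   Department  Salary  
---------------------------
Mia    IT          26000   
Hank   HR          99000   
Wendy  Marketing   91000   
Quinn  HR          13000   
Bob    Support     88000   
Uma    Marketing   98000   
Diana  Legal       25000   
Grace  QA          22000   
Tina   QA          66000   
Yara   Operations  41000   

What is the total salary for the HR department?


HR department members:
  Hank: 99000
  Quinn: 13000
Total = 99000 + 13000 = 112000

ANSWER: 112000


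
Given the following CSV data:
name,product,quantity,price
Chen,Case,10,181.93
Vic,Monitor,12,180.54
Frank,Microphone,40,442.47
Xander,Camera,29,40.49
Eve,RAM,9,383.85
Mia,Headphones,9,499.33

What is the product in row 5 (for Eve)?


Row 5: Eve
Column 'product' = RAM

ANSWER: RAM


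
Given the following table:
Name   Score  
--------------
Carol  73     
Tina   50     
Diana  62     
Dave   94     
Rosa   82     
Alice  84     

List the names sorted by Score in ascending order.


Sorting by Score (ascending):
  Tina: 50
  Diana: 62
  Carol: 73
  Rosa: 82
  Alice: 84
  Dave: 94


ANSWER: Tina, Diana, Carol, Rosa, Alice, Dave


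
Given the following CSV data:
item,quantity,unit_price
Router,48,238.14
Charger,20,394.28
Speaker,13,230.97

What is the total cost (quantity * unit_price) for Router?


Row: Router
quantity = 48
unit_price = 238.14
total = 48 * 238.14 = 11430.72

ANSWER: 11430.72


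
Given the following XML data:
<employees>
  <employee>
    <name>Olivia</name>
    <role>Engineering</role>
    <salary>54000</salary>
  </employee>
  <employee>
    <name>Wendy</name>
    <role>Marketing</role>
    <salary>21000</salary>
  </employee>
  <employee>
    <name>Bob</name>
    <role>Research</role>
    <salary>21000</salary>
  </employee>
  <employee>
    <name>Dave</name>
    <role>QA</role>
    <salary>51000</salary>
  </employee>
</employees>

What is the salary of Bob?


Searching for <employee> with <name>Bob</name>
Found at position 3
<salary>21000</salary>

ANSWER: 21000


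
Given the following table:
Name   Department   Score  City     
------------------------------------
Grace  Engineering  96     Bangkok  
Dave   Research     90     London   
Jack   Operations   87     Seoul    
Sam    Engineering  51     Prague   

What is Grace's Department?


Row 1: Grace
Department = Engineering

ANSWER: Engineering


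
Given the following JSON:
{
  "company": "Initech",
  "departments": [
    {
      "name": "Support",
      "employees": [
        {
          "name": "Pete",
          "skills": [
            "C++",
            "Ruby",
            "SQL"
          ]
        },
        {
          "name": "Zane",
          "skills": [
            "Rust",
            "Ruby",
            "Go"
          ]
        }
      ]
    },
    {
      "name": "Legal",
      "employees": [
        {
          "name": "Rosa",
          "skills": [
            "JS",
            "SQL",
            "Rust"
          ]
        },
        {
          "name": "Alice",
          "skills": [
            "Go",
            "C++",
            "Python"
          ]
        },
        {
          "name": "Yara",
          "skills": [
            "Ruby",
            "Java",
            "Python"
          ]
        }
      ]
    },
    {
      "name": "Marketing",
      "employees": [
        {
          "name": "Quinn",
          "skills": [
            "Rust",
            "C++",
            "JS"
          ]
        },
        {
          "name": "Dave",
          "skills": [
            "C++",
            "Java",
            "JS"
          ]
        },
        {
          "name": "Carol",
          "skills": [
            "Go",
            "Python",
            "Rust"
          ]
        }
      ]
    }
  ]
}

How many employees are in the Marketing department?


Path: departments[2].employees
Count: 3

ANSWER: 3


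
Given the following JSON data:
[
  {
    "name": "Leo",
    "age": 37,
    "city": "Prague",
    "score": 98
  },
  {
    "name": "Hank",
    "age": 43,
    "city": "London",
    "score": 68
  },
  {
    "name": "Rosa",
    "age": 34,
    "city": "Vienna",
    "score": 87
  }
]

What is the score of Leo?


Looking up record where name = Leo
Record index: 0
Field 'score' = 98

ANSWER: 98


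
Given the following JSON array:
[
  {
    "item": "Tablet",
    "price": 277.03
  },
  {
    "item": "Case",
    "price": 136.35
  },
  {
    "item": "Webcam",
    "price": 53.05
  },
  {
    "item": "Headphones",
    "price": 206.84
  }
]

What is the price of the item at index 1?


Array index 1 -> Case
price = 136.35

ANSWER: 136.35


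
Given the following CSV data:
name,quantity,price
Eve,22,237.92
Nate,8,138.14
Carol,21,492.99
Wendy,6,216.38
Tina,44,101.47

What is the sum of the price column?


Values in 'price' column:
  Row 1: 237.92
  Row 2: 138.14
  Row 3: 492.99
  Row 4: 216.38
  Row 5: 101.47
Sum = 237.92 + 138.14 + 492.99 + 216.38 + 101.47 = 1186.9

ANSWER: 1186.9


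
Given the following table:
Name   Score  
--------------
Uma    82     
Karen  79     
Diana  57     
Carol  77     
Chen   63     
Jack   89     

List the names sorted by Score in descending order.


Sorting by Score (descending):
  Jack: 89
  Uma: 82
  Karen: 79
  Carol: 77
  Chen: 63
  Diana: 57


ANSWER: Jack, Uma, Karen, Carol, Chen, Diana


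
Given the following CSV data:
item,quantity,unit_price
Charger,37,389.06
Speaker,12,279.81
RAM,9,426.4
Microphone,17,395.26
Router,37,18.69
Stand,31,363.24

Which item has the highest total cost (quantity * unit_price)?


Computing row totals:
  Charger: 14395.22
  Speaker: 3357.72
  RAM: 3837.6
  Microphone: 6719.42
  Router: 691.53
  Stand: 11260.44
Maximum: Charger (14395.22)

ANSWER: Charger


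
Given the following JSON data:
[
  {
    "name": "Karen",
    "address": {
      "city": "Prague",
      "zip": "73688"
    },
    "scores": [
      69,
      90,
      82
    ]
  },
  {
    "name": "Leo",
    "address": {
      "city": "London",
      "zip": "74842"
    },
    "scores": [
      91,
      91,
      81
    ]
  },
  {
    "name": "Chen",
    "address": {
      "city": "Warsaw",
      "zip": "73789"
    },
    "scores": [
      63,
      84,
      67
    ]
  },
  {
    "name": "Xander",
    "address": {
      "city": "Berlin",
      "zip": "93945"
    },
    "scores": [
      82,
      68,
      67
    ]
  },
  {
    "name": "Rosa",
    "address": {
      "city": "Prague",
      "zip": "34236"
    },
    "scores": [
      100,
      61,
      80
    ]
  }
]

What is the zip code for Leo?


Path: records[1].address.zip
Value: 74842

ANSWER: 74842


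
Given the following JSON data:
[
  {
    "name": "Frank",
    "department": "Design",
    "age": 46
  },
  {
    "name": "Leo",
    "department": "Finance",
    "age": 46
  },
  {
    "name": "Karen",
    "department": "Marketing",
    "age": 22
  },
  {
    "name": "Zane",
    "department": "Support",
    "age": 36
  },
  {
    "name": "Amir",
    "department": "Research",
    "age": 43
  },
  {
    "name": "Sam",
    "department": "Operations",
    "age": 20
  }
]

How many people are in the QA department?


Scanning records for department = QA
  No matches found
Count: 0

ANSWER: 0


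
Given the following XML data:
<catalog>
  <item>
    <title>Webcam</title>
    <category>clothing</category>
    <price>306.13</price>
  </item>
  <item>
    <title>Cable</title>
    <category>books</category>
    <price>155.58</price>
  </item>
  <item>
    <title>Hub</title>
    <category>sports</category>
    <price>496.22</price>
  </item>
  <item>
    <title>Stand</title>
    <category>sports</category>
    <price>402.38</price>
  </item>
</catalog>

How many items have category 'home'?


Scanning <item> elements for <category>home</category>:
Count: 0

ANSWER: 0


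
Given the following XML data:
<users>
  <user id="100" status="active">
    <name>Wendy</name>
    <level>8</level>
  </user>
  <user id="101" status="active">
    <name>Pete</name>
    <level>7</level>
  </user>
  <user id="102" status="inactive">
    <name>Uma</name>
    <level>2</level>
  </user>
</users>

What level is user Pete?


Finding user: Pete
<level>7</level>

ANSWER: 7


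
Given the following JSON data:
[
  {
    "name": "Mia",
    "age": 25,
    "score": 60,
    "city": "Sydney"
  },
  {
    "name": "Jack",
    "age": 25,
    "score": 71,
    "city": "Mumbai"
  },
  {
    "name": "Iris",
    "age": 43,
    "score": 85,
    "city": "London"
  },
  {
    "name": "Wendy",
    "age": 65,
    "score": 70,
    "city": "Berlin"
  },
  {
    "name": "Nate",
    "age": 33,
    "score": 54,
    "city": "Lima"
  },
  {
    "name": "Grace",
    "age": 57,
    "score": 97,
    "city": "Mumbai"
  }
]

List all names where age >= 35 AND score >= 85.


Checking both conditions:
  Mia (age=25, score=60) -> no
  Jack (age=25, score=71) -> no
  Iris (age=43, score=85) -> YES
  Wendy (age=65, score=70) -> no
  Nate (age=33, score=54) -> no
  Grace (age=57, score=97) -> YES


ANSWER: Iris, Grace


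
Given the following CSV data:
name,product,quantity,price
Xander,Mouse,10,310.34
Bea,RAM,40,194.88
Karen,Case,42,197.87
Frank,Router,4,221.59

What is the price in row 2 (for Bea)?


Row 2: Bea
Column 'price' = 194.88

ANSWER: 194.88


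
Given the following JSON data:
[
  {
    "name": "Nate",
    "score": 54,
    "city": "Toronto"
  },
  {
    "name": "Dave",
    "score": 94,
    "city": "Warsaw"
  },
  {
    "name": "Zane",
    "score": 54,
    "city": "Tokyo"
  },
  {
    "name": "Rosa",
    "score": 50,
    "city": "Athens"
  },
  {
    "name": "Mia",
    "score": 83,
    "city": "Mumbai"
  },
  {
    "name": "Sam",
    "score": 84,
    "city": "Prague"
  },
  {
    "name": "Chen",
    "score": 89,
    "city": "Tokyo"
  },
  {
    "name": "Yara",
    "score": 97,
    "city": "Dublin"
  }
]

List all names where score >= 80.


Filtering records where score >= 80:
  Nate (score=54) -> no
  Dave (score=94) -> YES
  Zane (score=54) -> no
  Rosa (score=50) -> no
  Mia (score=83) -> YES
  Sam (score=84) -> YES
  Chen (score=89) -> YES
  Yara (score=97) -> YES


ANSWER: Dave, Mia, Sam, Chen, Yara


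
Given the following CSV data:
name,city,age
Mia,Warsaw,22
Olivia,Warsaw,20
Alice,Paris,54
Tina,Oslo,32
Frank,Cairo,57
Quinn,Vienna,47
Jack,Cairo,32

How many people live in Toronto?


Scanning city column for 'Toronto':
Total matches: 0

ANSWER: 0


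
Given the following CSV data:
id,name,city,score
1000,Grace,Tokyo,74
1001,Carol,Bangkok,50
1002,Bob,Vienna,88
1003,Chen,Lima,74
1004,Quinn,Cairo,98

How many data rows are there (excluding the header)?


Counting rows (excluding header):
Header: id,name,city,score
Data rows: 5

ANSWER: 5


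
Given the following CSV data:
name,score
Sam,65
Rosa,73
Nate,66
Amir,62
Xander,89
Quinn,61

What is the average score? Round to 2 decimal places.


Scores: 65, 73, 66, 62, 89, 61
Sum = 416
Count = 6
Average = 416 / 6 = 69.33

ANSWER: 69.33


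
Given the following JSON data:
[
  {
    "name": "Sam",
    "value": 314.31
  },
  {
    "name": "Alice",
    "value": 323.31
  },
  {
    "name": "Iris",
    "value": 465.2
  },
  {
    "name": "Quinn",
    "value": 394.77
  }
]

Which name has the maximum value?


Comparing values:
  Sam: 314.31
  Alice: 323.31
  Iris: 465.2
  Quinn: 394.77
Maximum: Iris (465.2)

ANSWER: Iris


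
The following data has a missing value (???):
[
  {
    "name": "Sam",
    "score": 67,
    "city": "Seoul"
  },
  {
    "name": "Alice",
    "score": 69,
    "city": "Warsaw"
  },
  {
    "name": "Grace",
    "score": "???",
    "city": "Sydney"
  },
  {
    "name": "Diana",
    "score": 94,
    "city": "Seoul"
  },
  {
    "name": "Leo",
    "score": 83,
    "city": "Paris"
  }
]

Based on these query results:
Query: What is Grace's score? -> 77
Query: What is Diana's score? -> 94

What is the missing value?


The missing value is Grace's score
From query: Grace's score = 77

ANSWER: 77


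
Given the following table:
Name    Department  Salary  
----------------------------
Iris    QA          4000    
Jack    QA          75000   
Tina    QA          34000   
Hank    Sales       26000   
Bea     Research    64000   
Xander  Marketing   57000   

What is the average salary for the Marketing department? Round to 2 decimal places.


Marketing department members:
  Xander: 57000
Sum = 57000
Count = 1
Average = 57000 / 1 = 57000.00

ANSWER: 57000.00


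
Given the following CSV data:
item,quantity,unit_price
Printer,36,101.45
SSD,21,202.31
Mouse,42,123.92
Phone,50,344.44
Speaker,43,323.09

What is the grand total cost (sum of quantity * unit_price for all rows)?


Computing row totals:
  Printer: 36 * 101.45 = 3652.2
  SSD: 21 * 202.31 = 4248.51
  Mouse: 42 * 123.92 = 5204.64
  Phone: 50 * 344.44 = 17222.0
  Speaker: 43 * 323.09 = 13892.87
Grand total = 3652.2 + 4248.51 + 5204.64 + 17222.0 + 13892.87 = 44220.22

ANSWER: 44220.22


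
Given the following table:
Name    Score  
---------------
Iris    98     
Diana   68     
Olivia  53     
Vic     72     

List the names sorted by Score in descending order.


Sorting by Score (descending):
  Iris: 98
  Vic: 72
  Diana: 68
  Olivia: 53


ANSWER: Iris, Vic, Diana, Olivia


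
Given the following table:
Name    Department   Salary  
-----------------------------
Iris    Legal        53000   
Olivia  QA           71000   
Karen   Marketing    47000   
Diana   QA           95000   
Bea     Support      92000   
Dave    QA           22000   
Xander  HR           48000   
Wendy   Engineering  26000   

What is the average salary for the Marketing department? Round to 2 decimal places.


Marketing department members:
  Karen: 47000
Sum = 47000
Count = 1
Average = 47000 / 1 = 47000.00

ANSWER: 47000.00


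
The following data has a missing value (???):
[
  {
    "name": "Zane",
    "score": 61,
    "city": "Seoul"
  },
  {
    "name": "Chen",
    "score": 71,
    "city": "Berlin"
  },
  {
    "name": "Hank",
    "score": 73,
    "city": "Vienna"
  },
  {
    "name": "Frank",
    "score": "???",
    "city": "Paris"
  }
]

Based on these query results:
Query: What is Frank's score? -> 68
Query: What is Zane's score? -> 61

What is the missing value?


The missing value is Frank's score
From query: Frank's score = 68

ANSWER: 68


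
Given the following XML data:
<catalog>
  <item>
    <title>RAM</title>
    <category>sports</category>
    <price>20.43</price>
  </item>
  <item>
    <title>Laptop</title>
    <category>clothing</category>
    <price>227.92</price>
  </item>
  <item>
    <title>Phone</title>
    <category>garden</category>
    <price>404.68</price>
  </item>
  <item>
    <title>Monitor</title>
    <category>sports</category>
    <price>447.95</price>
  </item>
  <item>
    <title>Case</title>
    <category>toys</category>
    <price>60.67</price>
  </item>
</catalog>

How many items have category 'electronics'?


Scanning <item> elements for <category>electronics</category>:
Count: 0

ANSWER: 0


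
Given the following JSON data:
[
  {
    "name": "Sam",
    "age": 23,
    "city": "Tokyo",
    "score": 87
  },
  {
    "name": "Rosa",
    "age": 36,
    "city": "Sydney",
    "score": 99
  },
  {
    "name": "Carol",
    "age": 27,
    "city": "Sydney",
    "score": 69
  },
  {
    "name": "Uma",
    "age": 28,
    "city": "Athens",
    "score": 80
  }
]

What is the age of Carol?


Looking up record where name = Carol
Record index: 2
Field 'age' = 27

ANSWER: 27


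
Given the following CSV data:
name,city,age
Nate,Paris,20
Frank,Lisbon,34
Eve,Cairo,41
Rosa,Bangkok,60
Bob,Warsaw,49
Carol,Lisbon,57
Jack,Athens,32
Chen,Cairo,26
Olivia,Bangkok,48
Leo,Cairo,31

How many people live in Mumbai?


Scanning city column for 'Mumbai':
Total matches: 0

ANSWER: 0


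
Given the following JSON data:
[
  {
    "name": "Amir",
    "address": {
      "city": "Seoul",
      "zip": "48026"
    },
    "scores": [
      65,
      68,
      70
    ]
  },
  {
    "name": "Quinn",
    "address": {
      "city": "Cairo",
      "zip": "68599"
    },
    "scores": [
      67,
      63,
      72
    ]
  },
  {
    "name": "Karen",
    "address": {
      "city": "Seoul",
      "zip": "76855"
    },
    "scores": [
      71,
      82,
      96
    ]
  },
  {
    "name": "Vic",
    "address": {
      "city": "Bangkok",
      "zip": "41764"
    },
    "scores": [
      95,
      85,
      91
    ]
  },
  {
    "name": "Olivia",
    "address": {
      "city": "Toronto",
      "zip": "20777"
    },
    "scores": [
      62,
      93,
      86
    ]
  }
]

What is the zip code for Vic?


Path: records[3].address.zip
Value: 41764

ANSWER: 41764


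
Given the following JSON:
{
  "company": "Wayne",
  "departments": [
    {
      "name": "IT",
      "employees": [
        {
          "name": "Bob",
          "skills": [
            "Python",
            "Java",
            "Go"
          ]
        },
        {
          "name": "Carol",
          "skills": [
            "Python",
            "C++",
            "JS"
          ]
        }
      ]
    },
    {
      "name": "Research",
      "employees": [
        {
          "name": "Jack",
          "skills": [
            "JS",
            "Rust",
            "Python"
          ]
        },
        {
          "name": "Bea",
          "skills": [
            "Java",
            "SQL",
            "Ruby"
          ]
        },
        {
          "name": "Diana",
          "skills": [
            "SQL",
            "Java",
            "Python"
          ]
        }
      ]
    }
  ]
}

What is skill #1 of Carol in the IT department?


Path: departments[0].employees[1].skills[0]
Value: Python

ANSWER: Python


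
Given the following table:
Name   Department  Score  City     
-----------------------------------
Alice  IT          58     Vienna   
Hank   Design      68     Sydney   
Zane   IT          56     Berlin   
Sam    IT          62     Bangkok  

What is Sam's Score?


Row 4: Sam
Score = 62

ANSWER: 62


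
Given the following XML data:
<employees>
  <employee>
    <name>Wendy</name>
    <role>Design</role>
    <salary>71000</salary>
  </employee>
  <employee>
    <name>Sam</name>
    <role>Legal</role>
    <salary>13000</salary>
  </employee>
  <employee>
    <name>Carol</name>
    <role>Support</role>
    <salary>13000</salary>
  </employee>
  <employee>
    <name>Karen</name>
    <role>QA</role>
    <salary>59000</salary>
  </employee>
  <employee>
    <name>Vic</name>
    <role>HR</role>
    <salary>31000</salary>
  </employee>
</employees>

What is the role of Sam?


Searching for <employee> with <name>Sam</name>
Found at position 2
<role>Legal</role>

ANSWER: Legal


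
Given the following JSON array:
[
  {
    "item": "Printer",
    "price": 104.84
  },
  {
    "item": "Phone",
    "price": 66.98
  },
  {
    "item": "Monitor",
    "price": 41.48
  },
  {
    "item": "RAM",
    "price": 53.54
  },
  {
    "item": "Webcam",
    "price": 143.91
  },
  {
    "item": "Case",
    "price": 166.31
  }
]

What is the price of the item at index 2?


Array index 2 -> Monitor
price = 41.48

ANSWER: 41.48


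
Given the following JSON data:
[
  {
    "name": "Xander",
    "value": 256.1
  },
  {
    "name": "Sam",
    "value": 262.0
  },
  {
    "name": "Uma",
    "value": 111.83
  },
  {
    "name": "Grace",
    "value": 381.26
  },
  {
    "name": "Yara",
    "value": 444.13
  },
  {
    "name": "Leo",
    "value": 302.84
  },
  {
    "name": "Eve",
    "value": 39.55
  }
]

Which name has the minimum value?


Comparing values:
  Xander: 256.1
  Sam: 262.0
  Uma: 111.83
  Grace: 381.26
  Yara: 444.13
  Leo: 302.84
  Eve: 39.55
Minimum: Eve (39.55)

ANSWER: Eve


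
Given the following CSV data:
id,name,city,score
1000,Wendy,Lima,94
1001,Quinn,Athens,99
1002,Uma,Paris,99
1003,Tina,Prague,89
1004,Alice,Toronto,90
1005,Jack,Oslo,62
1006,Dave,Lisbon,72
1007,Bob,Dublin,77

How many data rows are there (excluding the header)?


Counting rows (excluding header):
Header: id,name,city,score
Data rows: 8

ANSWER: 8


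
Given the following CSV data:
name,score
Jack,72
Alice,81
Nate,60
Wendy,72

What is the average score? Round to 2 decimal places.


Scores: 72, 81, 60, 72
Sum = 285
Count = 4
Average = 285 / 4 = 71.25

ANSWER: 71.25


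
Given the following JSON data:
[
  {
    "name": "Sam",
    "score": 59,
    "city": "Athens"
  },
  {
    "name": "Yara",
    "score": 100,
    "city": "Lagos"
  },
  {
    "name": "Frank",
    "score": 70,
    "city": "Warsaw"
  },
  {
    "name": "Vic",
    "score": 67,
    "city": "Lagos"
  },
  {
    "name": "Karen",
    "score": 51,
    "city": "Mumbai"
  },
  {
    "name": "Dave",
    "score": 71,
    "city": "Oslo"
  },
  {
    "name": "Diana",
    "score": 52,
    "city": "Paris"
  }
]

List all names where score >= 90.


Filtering records where score >= 90:
  Sam (score=59) -> no
  Yara (score=100) -> YES
  Frank (score=70) -> no
  Vic (score=67) -> no
  Karen (score=51) -> no
  Dave (score=71) -> no
  Diana (score=52) -> no


ANSWER: Yara


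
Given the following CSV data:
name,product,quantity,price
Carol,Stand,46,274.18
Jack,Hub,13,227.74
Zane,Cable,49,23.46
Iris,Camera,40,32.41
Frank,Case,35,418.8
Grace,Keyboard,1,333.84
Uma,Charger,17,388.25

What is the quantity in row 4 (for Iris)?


Row 4: Iris
Column 'quantity' = 40

ANSWER: 40


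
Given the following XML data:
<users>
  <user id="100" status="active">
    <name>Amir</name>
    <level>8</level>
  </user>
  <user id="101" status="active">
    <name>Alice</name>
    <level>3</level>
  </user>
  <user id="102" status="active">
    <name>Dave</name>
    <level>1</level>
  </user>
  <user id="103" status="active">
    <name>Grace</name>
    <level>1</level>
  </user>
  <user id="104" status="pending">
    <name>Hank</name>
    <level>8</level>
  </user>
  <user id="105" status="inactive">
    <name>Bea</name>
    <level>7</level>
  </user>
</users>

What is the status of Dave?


Finding user with name = Dave
user id="102" status="active"

ANSWER: active


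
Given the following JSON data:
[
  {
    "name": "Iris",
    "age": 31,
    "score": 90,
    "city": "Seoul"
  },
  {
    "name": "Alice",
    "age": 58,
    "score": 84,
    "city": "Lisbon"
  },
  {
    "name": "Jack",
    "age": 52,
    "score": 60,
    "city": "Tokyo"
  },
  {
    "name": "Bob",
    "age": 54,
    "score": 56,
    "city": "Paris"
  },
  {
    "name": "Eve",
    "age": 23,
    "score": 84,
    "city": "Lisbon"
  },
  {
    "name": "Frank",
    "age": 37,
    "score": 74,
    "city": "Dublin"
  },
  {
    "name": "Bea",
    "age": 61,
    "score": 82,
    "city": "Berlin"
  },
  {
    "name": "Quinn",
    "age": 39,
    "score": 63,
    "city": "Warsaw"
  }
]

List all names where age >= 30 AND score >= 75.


Checking both conditions:
  Iris (age=31, score=90) -> YES
  Alice (age=58, score=84) -> YES
  Jack (age=52, score=60) -> no
  Bob (age=54, score=56) -> no
  Eve (age=23, score=84) -> no
  Frank (age=37, score=74) -> no
  Bea (age=61, score=82) -> YES
  Quinn (age=39, score=63) -> no


ANSWER: Iris, Alice, Bea


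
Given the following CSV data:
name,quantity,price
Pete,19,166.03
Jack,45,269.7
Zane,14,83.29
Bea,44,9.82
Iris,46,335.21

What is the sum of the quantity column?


Values in 'quantity' column:
  Row 1: 19
  Row 2: 45
  Row 3: 14
  Row 4: 44
  Row 5: 46
Sum = 19 + 45 + 14 + 44 + 46 = 168

ANSWER: 168


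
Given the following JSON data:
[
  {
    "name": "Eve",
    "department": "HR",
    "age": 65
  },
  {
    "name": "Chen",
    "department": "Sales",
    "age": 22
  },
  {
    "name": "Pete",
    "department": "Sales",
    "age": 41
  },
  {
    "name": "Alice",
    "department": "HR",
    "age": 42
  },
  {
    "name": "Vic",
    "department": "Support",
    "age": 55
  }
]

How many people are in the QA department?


Scanning records for department = QA
  No matches found
Count: 0

ANSWER: 0


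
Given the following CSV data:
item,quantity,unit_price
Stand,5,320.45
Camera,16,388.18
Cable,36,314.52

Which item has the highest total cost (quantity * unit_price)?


Computing row totals:
  Stand: 1602.25
  Camera: 6210.88
  Cable: 11322.72
Maximum: Cable (11322.72)

ANSWER: Cable


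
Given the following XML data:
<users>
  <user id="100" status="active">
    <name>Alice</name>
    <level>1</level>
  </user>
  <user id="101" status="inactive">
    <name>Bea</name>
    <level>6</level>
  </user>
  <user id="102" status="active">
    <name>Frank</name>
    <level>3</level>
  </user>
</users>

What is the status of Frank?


Finding user with name = Frank
user id="102" status="active"

ANSWER: active


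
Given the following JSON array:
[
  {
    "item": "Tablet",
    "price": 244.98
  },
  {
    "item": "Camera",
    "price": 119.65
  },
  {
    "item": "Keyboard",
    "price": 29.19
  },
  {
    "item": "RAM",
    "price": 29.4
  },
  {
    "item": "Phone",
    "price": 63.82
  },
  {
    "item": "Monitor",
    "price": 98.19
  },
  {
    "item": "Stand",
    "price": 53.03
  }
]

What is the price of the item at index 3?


Array index 3 -> RAM
price = 29.4

ANSWER: 29.4


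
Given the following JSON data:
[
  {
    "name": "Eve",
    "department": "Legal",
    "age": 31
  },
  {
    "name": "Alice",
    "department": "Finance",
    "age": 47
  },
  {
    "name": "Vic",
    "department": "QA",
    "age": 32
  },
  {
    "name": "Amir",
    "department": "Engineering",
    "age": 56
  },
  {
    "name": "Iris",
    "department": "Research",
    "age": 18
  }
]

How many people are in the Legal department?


Scanning records for department = Legal
  Record 0: Eve
Count: 1

ANSWER: 1


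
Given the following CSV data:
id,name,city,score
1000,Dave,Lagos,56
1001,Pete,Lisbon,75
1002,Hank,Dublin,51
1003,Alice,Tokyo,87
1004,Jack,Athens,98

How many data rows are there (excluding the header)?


Counting rows (excluding header):
Header: id,name,city,score
Data rows: 5

ANSWER: 5


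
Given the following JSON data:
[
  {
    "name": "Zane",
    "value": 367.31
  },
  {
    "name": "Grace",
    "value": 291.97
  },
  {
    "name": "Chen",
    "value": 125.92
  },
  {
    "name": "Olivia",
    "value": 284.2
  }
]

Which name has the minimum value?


Comparing values:
  Zane: 367.31
  Grace: 291.97
  Chen: 125.92
  Olivia: 284.2
Minimum: Chen (125.92)

ANSWER: Chen


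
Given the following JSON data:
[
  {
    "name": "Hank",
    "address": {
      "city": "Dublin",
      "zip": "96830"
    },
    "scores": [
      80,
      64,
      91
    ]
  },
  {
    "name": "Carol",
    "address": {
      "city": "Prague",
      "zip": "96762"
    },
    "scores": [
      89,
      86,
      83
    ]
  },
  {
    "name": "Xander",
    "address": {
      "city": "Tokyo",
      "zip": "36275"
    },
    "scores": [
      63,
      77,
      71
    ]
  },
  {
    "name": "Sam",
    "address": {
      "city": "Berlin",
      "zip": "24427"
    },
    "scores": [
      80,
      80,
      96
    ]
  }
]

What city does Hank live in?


Path: records[0].address.city
Value: Dublin

ANSWER: Dublin


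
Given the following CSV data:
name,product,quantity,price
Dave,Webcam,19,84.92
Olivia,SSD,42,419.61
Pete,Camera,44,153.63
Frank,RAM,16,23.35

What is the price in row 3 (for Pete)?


Row 3: Pete
Column 'price' = 153.63

ANSWER: 153.63


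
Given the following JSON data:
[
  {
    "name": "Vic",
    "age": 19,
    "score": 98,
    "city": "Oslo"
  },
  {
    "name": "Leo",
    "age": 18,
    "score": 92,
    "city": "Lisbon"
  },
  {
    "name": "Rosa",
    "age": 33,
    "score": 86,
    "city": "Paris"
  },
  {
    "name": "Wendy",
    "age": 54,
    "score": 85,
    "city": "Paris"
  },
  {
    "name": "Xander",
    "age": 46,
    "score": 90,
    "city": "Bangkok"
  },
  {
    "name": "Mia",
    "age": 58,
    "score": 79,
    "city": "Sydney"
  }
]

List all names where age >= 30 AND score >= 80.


Checking both conditions:
  Vic (age=19, score=98) -> no
  Leo (age=18, score=92) -> no
  Rosa (age=33, score=86) -> YES
  Wendy (age=54, score=85) -> YES
  Xander (age=46, score=90) -> YES
  Mia (age=58, score=79) -> no


ANSWER: Rosa, Wendy, Xander


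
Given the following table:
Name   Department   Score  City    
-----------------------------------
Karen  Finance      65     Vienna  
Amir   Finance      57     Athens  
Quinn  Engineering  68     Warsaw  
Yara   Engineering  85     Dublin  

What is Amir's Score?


Row 2: Amir
Score = 57

ANSWER: 57


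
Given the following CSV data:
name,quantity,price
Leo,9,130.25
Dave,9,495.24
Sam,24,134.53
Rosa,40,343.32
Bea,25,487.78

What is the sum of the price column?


Values in 'price' column:
  Row 1: 130.25
  Row 2: 495.24
  Row 3: 134.53
  Row 4: 343.32
  Row 5: 487.78
Sum = 130.25 + 495.24 + 134.53 + 343.32 + 487.78 = 1591.12

ANSWER: 1591.12


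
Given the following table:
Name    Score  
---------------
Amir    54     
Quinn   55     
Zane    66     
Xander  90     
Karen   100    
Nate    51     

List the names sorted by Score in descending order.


Sorting by Score (descending):
  Karen: 100
  Xander: 90
  Zane: 66
  Quinn: 55
  Amir: 54
  Nate: 51


ANSWER: Karen, Xander, Zane, Quinn, Amir, Nate


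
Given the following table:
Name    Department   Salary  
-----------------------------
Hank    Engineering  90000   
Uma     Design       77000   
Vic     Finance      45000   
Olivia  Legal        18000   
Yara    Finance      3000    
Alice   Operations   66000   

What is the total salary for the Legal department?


Legal department members:
  Olivia: 18000
Total = 18000 = 18000

ANSWER: 18000


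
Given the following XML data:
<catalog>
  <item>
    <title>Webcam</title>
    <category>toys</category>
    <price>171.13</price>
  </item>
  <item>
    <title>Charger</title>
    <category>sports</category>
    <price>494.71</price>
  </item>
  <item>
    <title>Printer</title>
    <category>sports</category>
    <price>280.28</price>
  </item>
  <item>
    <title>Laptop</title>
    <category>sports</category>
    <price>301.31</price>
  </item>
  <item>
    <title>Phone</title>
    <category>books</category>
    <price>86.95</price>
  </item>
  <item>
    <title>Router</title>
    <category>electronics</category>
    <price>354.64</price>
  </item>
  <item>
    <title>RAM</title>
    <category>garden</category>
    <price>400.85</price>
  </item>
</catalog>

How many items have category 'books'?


Scanning <item> elements for <category>books</category>:
  Item 5: Phone -> MATCH
Count: 1

ANSWER: 1


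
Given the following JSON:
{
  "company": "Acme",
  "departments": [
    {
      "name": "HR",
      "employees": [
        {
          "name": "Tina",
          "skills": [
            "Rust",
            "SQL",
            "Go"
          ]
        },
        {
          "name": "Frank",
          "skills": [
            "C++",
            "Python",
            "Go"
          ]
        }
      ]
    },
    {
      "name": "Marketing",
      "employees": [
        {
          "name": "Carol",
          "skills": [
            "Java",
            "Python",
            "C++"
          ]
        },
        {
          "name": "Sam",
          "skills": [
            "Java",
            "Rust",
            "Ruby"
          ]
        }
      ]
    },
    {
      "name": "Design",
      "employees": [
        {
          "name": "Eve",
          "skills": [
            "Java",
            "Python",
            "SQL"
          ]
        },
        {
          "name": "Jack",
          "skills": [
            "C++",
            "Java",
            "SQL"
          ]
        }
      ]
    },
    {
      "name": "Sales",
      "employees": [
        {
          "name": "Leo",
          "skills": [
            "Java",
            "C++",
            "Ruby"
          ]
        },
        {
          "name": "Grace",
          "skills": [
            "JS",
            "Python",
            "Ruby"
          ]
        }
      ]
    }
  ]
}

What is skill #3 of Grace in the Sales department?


Path: departments[3].employees[1].skills[2]
Value: Ruby

ANSWER: Ruby
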